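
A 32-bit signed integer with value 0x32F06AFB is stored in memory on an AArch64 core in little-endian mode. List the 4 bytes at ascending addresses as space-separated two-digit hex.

FB 6A F0 32

Split into bytes (most-significant first): 32 F0 6A FB.
Little-endian: lowest address holds the least-significant byte.
So at ascending addresses the bytes are FB 6A F0 32.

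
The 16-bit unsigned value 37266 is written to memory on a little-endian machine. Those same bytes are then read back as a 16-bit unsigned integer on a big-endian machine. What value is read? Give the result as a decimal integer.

37521

37266 in 16-bit hexadecimal is 0x9192.
Stored little-endian, the bytes at ascending addresses are 92 91.
Read back as big-endian, the last byte is least significant, giving 0x9291.
0x9291 = 37521.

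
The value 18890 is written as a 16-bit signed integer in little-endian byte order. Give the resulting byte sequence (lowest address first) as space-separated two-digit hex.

18890 in hexadecimal, padded to 16 bits, is 0x49CA.
Split into bytes (most-significant first): 49 CA.
In little-endian order the low byte comes first in memory.
So at ascending addresses the bytes are CA 49.

CA 49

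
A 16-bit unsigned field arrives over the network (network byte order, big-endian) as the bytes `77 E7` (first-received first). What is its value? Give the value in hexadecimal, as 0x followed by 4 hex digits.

0x77E7

Big-endian stores the most-significant byte at the lowest address.
The bytes are already most-significant first: 0x77E7.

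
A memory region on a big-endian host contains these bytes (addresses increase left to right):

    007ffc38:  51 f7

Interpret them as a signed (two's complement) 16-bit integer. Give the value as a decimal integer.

20983

In big-endian order the high byte comes first in memory.
The bytes are already most-significant first: 0x51F7.
0x51F7 = 20983.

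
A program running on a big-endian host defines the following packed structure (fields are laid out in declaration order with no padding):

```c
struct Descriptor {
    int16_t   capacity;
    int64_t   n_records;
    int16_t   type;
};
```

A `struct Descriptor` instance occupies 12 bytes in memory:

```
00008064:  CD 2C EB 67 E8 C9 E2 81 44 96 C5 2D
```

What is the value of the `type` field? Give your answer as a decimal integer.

`type` follows `capacity` (2 B), `n_records` (8 B), so it starts at offset 2 + 8 = 10 and occupies 2 bytes.
Bytes at offsets 10..11: C5 2D.
In big-endian order the high byte comes first in memory.
The bytes are already most-significant first: 0xC52D.
Top bit is set, so as a signed 16-bit value this is 0xC52D − 2^16 = -15059.

-15059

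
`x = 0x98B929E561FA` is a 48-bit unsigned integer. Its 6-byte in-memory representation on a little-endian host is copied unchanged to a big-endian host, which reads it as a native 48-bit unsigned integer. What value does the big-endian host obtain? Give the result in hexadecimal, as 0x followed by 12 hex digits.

Stored little-endian, the bytes at ascending addresses are FA 61 E5 29 B9 98.
Read back as big-endian, the last byte is least significant, giving 0xFA61E529B998.

0xFA61E529B998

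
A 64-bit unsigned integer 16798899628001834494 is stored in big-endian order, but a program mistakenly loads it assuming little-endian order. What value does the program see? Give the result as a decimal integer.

16798899628001834494 in 64-bit hexadecimal is 0xE921AE35107DB5FE.
Stored big-endian, the bytes at ascending addresses are E9 21 AE 35 10 7D B5 FE.
Read back as little-endian, the first byte is least significant, giving 0xFEB57D1035AE21E9.
0xFEB57D1035AE21E9 = 18353713364991877609.

18353713364991877609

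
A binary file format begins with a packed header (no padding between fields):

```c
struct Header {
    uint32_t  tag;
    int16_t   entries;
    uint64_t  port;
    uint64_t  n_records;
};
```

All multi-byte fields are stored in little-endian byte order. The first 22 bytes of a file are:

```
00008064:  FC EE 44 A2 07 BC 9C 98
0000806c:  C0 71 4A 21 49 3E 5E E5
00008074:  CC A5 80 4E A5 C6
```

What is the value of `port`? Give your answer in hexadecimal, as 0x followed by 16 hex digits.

`port` follows `tag` (4 B), `entries` (2 B), so it starts at offset 4 + 2 = 6 and occupies 8 bytes.
Bytes at offsets 6..13: 9C 98 C0 71 4A 21 49 3E.
In little-endian order the low byte comes first in memory.
Reassemble most-significant byte first: 3E 49 21 4A 71 C0 98 9C → 0x3E49214A71C0989C.

0x3E49214A71C0989C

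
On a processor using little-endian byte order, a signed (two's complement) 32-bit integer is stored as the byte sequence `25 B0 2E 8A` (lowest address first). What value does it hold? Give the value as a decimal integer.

Little-endian stores the least-significant byte at the lowest address.
Reassemble most-significant byte first: 8A 2E B0 25 → 0x8A2EB025.
Top bit is set, so as a signed 32-bit value this is 0x8A2EB025 − 2^32 = -1976651739.

-1976651739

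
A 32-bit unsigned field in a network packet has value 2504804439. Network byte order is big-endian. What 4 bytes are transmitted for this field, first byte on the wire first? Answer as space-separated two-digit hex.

2504804439 in hexadecimal, padded to 32 bits, is 0x954C4857.
Split into bytes (most-significant first): 95 4C 48 57.
Big-endian stores the most-significant byte at the lowest address.
So the memory order matches the most-significant-first order: 95 4C 48 57.

95 4C 48 57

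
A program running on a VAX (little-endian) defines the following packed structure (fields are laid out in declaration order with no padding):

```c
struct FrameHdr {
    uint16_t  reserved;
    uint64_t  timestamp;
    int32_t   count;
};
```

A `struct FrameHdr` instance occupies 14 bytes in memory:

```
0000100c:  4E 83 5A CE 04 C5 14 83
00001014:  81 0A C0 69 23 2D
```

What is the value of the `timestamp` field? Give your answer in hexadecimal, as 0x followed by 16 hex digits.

`timestamp` follows `reserved` (2 bytes), so it starts at byte offset 2 and occupies 8 bytes.
Bytes at offsets 2..9: 5A CE 04 C5 14 83 81 0A.
Little-endian: lowest address holds the least-significant byte.
Reassemble most-significant byte first: 0A 81 83 14 C5 04 CE 5A → 0x0A818314C504CE5A.

0x0A818314C504CE5A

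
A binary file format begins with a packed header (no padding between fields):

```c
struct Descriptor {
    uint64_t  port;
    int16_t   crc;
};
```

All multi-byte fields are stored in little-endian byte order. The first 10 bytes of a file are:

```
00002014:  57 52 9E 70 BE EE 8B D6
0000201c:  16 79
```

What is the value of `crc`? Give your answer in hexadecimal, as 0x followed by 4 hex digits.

`crc` follows `port` (8 bytes), so it starts at byte offset 8 and occupies 2 bytes.
Bytes at offsets 8..9: 16 79.
In little-endian order the low byte comes first in memory.
Reassemble most-significant byte first: 79 16 → 0x7916.

0x7916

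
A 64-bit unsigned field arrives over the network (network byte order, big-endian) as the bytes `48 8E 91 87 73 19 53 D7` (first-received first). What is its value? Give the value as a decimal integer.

5228276228361376727

In big-endian order the high byte comes first in memory.
The bytes are already most-significant first: 0x488E9187731953D7.
0x488E9187731953D7 = 5228276228361376727.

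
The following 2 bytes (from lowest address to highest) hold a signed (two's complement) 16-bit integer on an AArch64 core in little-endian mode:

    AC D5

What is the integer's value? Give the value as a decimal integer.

-10836

In little-endian order the low byte comes first in memory.
Reassemble most-significant byte first: D5 AC → 0xD5AC.
Top bit is set, so as a signed 16-bit value this is 0xD5AC − 2^16 = -10836.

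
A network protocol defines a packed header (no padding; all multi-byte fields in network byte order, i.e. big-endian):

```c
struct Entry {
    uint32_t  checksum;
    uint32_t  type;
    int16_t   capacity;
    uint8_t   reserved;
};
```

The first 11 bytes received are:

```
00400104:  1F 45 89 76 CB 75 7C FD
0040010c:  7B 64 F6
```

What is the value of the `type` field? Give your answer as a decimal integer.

3413474557

`type` follows `checksum` (4 bytes), so it starts at byte offset 4 and occupies 4 bytes.
Bytes at offsets 4..7: CB 75 7C FD.
Big-endian stores the most-significant byte at the lowest address.
The bytes are already most-significant first: 0xCB757CFD.
0xCB757CFD = 3413474557.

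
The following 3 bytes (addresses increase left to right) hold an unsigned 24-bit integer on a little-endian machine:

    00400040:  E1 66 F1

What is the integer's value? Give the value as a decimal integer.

15820513

Little-endian stores the least-significant byte at the lowest address.
Reassemble most-significant byte first: F1 66 E1 → 0xF166E1.
0xF166E1 = 15820513.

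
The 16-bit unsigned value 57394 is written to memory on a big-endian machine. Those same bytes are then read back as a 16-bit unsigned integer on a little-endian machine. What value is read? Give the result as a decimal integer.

13024

57394 in 16-bit hexadecimal is 0xE032.
Stored big-endian, the bytes at ascending addresses are E0 32.
Read back as little-endian, the first byte is least significant, giving 0x32E0.
0x32E0 = 13024.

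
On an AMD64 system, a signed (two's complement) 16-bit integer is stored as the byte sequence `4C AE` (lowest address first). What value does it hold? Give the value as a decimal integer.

-20916

Little-endian stores the least-significant byte at the lowest address.
Reassemble most-significant byte first: AE 4C → 0xAE4C.
Top bit is set, so as a signed 16-bit value this is 0xAE4C − 2^16 = -20916.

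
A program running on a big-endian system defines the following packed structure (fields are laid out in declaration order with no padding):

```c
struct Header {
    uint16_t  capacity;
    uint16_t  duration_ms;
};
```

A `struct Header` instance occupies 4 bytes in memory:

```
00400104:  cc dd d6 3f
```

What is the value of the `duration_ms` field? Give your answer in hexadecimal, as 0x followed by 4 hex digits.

`duration_ms` follows `capacity` (2 bytes), so it starts at byte offset 2 and occupies 2 bytes.
Bytes at offsets 2..3: D6 3F.
Big-endian: lowest address holds the most-significant byte.
The bytes are already most-significant first: 0xD63F.

0xD63F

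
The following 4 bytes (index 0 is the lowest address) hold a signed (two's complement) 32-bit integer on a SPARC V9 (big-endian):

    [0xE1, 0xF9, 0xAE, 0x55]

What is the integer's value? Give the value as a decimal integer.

-503730603

In big-endian order the high byte comes first in memory.
The bytes are already most-significant first: 0xE1F9AE55.
Top bit is set, so as a signed 32-bit value this is 0xE1F9AE55 − 2^32 = -503730603.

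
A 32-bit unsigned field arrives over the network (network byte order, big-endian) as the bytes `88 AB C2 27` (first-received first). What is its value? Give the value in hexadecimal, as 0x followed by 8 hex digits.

0x88ABC227

Big-endian stores the most-significant byte at the lowest address.
The bytes are already most-significant first: 0x88ABC227.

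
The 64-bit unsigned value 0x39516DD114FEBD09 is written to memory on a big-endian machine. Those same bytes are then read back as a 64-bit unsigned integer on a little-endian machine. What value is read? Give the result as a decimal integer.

701996482306068793

Stored big-endian, the bytes at ascending addresses are 39 51 6D D1 14 FE BD 09.
Read back as little-endian, the first byte is least significant, giving 0x09BDFE14D16D5139.
0x09BDFE14D16D5139 = 701996482306068793.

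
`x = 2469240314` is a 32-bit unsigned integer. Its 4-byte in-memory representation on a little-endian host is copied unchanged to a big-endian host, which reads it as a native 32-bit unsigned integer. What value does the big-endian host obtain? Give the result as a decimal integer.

4204604819

2469240314 in 32-bit hexadecimal is 0x932D9DFA.
Stored little-endian, the bytes at ascending addresses are FA 9D 2D 93.
Read back as big-endian, the last byte is least significant, giving 0xFA9D2D93.
0xFA9D2D93 = 4204604819.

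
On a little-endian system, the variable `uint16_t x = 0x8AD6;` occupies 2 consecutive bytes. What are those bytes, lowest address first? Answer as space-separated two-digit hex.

Split into bytes (most-significant first): 8A D6.
Little-endian: lowest address holds the least-significant byte.
So at ascending addresses the bytes are D6 8A.

D6 8A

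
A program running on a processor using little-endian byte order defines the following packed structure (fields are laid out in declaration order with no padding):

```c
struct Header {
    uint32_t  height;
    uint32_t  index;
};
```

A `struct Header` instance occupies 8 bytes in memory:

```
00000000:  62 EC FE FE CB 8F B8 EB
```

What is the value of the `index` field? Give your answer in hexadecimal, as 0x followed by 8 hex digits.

0xEBB88FCB

`index` follows `height` (4 bytes), so it starts at byte offset 4 and occupies 4 bytes.
Bytes at offsets 4..7: CB 8F B8 EB.
Little-endian: lowest address holds the least-significant byte.
Reassemble most-significant byte first: EB B8 8F CB → 0xEBB88FCB.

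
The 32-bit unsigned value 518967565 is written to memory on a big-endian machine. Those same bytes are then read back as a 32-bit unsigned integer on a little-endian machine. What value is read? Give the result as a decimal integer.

231861790

518967565 in 32-bit hexadecimal is 0x1EEED10D.
Stored big-endian, the bytes at ascending addresses are 1E EE D1 0D.
Read back as little-endian, the first byte is least significant, giving 0x0DD1EE1E.
0x0DD1EE1E = 231861790.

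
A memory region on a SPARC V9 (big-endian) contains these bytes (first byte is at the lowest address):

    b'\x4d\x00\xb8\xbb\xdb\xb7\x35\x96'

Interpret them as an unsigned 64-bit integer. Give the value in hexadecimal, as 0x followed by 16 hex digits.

Big-endian: lowest address holds the most-significant byte.
The bytes are already most-significant first: 0x4D00B8BBDBB73596.

0x4D00B8BBDBB73596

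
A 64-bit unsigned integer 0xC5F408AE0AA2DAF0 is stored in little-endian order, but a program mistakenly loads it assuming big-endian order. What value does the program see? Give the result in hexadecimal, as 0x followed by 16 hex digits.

0xF0DAA20AAE08F4C5

Stored little-endian, the bytes at ascending addresses are F0 DA A2 0A AE 08 F4 C5.
Read back as big-endian, the last byte is least significant, giving 0xF0DAA20AAE08F4C5.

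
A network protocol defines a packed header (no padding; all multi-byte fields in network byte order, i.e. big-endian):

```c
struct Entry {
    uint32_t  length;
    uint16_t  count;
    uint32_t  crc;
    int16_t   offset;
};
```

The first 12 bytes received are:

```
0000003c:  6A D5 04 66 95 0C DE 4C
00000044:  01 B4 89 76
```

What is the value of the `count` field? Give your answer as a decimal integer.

38156

`count` follows `length` (4 bytes), so it starts at byte offset 4 and occupies 2 bytes.
Bytes at offsets 4..5: 95 0C.
Big-endian stores the most-significant byte at the lowest address.
The bytes are already most-significant first: 0x950C.
0x950C = 38156.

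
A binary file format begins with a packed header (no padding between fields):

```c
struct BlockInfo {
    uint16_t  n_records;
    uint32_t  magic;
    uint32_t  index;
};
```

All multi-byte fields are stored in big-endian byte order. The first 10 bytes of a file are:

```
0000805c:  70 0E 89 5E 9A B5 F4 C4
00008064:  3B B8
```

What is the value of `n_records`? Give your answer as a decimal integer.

28686

`n_records` is the first field, at byte offset 0, occupying 2 bytes.
Bytes at offsets 0..1: 70 0E.
Big-endian: lowest address holds the most-significant byte.
The bytes are already most-significant first: 0x700E.
0x700E = 28686.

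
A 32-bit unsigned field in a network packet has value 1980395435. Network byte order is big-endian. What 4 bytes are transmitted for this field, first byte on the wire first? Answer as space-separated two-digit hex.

1980395435 in hexadecimal, padded to 32 bits, is 0x760A6FAB.
Split into bytes (most-significant first): 76 0A 6F AB.
In big-endian order the high byte comes first in memory.
So the memory order matches the most-significant-first order: 76 0A 6F AB.

76 0A 6F AB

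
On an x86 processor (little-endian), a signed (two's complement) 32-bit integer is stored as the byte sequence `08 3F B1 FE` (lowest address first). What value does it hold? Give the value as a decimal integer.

Little-endian: lowest address holds the least-significant byte.
Reassemble most-significant byte first: FE B1 3F 08 → 0xFEB13F08.
Top bit is set, so as a signed 32-bit value this is 0xFEB13F08 − 2^32 = -21938424.

-21938424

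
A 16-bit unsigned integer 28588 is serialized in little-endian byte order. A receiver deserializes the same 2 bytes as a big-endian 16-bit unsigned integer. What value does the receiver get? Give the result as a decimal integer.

28588 in 16-bit hexadecimal is 0x6FAC.
Stored little-endian, the bytes at ascending addresses are AC 6F.
Read back as big-endian, the last byte is least significant, giving 0xAC6F.
0xAC6F = 44143.

44143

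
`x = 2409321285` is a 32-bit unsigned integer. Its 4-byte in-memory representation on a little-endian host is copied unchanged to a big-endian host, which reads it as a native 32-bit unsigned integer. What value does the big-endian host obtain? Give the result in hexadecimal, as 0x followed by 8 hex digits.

2409321285 in 32-bit hexadecimal is 0x8F9B5345.
Stored little-endian, the bytes at ascending addresses are 45 53 9B 8F.
Read back as big-endian, the last byte is least significant, giving 0x45539B8F.

0x45539B8F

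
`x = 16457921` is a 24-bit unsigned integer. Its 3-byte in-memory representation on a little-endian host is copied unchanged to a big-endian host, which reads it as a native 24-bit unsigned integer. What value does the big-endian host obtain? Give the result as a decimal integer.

12656891

16457921 in 24-bit hexadecimal is 0xFB20C1.
Stored little-endian, the bytes at ascending addresses are C1 20 FB.
Read back as big-endian, the last byte is least significant, giving 0xC120FB.
0xC120FB = 12656891.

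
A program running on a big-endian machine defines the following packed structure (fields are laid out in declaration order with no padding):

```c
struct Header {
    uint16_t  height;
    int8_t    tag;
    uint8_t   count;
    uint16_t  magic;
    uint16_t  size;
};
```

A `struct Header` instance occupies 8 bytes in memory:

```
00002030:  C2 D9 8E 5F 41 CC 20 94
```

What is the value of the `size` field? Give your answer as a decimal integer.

`size` follows `height` (2 B), `tag` (1 B), `count` (1 B), `magic` (2 B), so it starts at offset 2 + 1 + 1 + 2 = 6 and occupies 2 bytes.
Bytes at offsets 6..7: 20 94.
Big-endian stores the most-significant byte at the lowest address.
The bytes are already most-significant first: 0x2094.
0x2094 = 8340.

8340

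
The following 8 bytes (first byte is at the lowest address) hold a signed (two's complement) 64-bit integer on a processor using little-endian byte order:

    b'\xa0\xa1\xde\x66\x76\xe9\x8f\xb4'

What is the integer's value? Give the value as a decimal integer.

-5435869530471620192

In little-endian order the low byte comes first in memory.
Reassemble most-significant byte first: B4 8F E9 76 66 DE A1 A0 → 0xB48FE97666DEA1A0.
Top bit is set, so as a signed 64-bit value this is 0xB48FE97666DEA1A0 − 2^64 = -5435869530471620192.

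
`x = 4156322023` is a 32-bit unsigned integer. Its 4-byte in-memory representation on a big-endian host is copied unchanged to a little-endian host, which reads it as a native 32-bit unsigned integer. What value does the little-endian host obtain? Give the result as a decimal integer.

3882925303

4156322023 in 32-bit hexadecimal is 0xF7BC70E7.
Stored big-endian, the bytes at ascending addresses are F7 BC 70 E7.
Read back as little-endian, the first byte is least significant, giving 0xE770BCF7.
0xE770BCF7 = 3882925303.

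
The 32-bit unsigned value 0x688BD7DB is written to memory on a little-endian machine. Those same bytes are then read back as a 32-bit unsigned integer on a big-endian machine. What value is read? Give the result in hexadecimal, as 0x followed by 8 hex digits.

0xDBD78B68

Stored little-endian, the bytes at ascending addresses are DB D7 8B 68.
Read back as big-endian, the last byte is least significant, giving 0xDBD78B68.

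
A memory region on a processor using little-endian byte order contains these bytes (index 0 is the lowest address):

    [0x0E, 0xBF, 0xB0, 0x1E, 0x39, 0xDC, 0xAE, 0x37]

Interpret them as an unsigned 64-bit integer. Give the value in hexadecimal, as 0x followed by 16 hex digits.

In little-endian order the low byte comes first in memory.
Reassemble most-significant byte first: 37 AE DC 39 1E B0 BF 0E → 0x37AEDC391EB0BF0E.

0x37AEDC391EB0BF0E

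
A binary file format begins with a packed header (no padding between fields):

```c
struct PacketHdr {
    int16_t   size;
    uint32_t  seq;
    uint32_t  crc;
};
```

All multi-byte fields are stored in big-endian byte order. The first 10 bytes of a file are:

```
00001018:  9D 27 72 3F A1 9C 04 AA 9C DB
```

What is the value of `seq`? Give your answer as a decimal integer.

1916772764

`seq` follows `size` (2 bytes), so it starts at byte offset 2 and occupies 4 bytes.
Bytes at offsets 2..5: 72 3F A1 9C.
Big-endian: lowest address holds the most-significant byte.
The bytes are already most-significant first: 0x723FA19C.
0x723FA19C = 1916772764.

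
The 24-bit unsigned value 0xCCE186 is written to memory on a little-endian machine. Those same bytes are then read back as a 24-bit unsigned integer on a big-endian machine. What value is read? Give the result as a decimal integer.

Stored little-endian, the bytes at ascending addresses are 86 E1 CC.
Read back as big-endian, the last byte is least significant, giving 0x86E1CC.
0x86E1CC = 8839628.

8839628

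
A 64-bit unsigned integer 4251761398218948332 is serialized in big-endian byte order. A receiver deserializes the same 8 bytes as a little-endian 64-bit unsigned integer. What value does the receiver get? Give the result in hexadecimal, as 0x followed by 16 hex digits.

4251761398218948332 in 64-bit hexadecimal is 0x3B014A77028EFEEC.
Stored big-endian, the bytes at ascending addresses are 3B 01 4A 77 02 8E FE EC.
Read back as little-endian, the first byte is least significant, giving 0xECFE8E02774A013B.

0xECFE8E02774A013B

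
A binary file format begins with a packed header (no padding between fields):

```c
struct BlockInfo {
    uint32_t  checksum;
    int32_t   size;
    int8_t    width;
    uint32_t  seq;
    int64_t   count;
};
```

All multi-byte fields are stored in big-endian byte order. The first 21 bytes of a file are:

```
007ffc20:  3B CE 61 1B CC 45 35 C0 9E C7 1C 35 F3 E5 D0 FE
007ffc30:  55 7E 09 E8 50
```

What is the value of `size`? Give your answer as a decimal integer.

`size` follows `checksum` (4 bytes), so it starts at byte offset 4 and occupies 4 bytes.
Bytes at offsets 4..7: CC 45 35 C0.
In big-endian order the high byte comes first in memory.
The bytes are already most-significant first: 0xCC4535C0.
Top bit is set, so as a signed 32-bit value this is 0xCC4535C0 − 2^32 = -867879488.

-867879488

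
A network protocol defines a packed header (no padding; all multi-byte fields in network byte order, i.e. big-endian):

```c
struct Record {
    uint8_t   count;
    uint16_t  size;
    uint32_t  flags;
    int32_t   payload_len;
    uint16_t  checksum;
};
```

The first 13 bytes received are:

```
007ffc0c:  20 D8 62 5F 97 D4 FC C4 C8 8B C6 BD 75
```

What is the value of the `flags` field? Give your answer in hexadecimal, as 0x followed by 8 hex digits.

0x5F97D4FC

`flags` follows `count` (1 B), `size` (2 B), so it starts at offset 1 + 2 = 3 and occupies 4 bytes.
Bytes at offsets 3..6: 5F 97 D4 FC.
In big-endian order the high byte comes first in memory.
The bytes are already most-significant first: 0x5F97D4FC.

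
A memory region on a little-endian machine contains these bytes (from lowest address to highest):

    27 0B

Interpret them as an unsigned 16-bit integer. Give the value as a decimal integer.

Little-endian: lowest address holds the least-significant byte.
Reassemble most-significant byte first: 0B 27 → 0x0B27.
0x0B27 = 2855.

2855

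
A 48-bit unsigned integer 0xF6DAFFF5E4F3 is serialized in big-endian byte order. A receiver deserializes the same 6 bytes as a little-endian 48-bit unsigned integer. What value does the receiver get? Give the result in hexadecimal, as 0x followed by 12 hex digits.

Stored big-endian, the bytes at ascending addresses are F6 DA FF F5 E4 F3.
Read back as little-endian, the first byte is least significant, giving 0xF3E4F5FFDAF6.

0xF3E4F5FFDAF6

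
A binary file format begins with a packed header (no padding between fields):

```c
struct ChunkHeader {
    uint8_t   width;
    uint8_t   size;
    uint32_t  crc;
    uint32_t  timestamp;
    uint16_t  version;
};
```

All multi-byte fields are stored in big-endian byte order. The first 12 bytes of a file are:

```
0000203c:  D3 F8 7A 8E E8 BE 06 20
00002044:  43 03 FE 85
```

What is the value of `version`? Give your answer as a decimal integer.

`version` follows `width` (1 B), `size` (1 B), `crc` (4 B), `timestamp` (4 B), so it starts at offset 1 + 1 + 4 + 4 = 10 and occupies 2 bytes.
Bytes at offsets 10..11: FE 85.
In big-endian order the high byte comes first in memory.
The bytes are already most-significant first: 0xFE85.
0xFE85 = 65157.

65157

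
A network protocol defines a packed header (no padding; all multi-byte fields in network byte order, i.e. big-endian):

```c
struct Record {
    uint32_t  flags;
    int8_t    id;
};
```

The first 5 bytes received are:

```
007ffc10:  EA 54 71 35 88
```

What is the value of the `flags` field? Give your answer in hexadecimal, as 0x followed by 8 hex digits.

`flags` is the first field, at byte offset 0, occupying 4 bytes.
Bytes at offsets 0..3: EA 54 71 35.
Big-endian stores the most-significant byte at the lowest address.
The bytes are already most-significant first: 0xEA547135.

0xEA547135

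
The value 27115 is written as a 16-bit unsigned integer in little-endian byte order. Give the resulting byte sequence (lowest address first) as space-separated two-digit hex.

EB 69

27115 in hexadecimal, padded to 16 bits, is 0x69EB.
Split into bytes (most-significant first): 69 EB.
Little-endian stores the least-significant byte at the lowest address.
So at ascending addresses the bytes are EB 69.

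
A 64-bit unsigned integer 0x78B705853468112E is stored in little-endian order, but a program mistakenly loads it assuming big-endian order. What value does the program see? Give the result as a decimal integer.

3319548975128098680

Stored little-endian, the bytes at ascending addresses are 2E 11 68 34 85 05 B7 78.
Read back as big-endian, the last byte is least significant, giving 0x2E1168348505B778.
0x2E1168348505B778 = 3319548975128098680.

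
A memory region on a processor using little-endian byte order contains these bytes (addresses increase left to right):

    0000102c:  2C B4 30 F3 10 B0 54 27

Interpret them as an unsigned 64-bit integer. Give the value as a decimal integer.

In little-endian order the low byte comes first in memory.
Reassemble most-significant byte first: 27 54 B0 10 F3 30 B4 2C → 0x2754B010F330B42C.
0x2754B010F330B42C = 2834083652368905260.

2834083652368905260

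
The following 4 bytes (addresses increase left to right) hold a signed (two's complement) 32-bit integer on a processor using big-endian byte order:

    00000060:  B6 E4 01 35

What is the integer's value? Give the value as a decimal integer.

In big-endian order the high byte comes first in memory.
The bytes are already most-significant first: 0xB6E40135.
Top bit is set, so as a signed 32-bit value this is 0xB6E40135 − 2^32 = -1226571467.

-1226571467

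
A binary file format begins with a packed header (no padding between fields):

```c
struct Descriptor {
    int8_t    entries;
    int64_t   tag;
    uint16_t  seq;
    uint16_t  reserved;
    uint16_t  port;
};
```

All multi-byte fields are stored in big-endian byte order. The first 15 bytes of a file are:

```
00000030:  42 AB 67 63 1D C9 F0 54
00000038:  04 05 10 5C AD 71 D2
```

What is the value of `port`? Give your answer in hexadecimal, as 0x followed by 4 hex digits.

0x71D2

`port` follows `entries` (1 B), `tag` (8 B), `seq` (2 B), `reserved` (2 B), so it starts at offset 1 + 8 + 2 + 2 = 13 and occupies 2 bytes.
Bytes at offsets 13..14: 71 D2.
Big-endian: lowest address holds the most-significant byte.
The bytes are already most-significant first: 0x71D2.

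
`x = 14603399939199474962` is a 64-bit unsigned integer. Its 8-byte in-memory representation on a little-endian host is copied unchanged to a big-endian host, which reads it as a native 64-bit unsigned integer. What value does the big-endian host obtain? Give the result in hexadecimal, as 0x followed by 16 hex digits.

14603399939199474962 in 64-bit hexadecimal is 0xCAA9B2DF60F21D12.
Stored little-endian, the bytes at ascending addresses are 12 1D F2 60 DF B2 A9 CA.
Read back as big-endian, the last byte is least significant, giving 0x121DF260DFB2A9CA.

0x121DF260DFB2A9CA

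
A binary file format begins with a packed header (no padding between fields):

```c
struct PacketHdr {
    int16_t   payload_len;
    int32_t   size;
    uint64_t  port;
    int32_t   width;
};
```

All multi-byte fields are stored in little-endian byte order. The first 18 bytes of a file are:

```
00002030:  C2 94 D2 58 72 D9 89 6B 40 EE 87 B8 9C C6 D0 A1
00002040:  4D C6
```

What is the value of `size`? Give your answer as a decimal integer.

-646817582

`size` follows `payload_len` (2 bytes), so it starts at byte offset 2 and occupies 4 bytes.
Bytes at offsets 2..5: D2 58 72 D9.
In little-endian order the low byte comes first in memory.
Reassemble most-significant byte first: D9 72 58 D2 → 0xD97258D2.
Top bit is set, so as a signed 32-bit value this is 0xD97258D2 − 2^32 = -646817582.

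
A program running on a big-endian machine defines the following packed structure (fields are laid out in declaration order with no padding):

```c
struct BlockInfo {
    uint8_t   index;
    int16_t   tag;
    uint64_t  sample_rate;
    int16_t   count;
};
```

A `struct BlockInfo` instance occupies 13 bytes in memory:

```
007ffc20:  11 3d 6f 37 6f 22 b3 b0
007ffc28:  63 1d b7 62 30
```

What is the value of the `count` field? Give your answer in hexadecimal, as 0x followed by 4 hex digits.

0x6230

`count` follows `index` (1 B), `tag` (2 B), `sample_rate` (8 B), so it starts at offset 1 + 2 + 8 = 11 and occupies 2 bytes.
Bytes at offsets 11..12: 62 30.
In big-endian order the high byte comes first in memory.
The bytes are already most-significant first: 0x6230.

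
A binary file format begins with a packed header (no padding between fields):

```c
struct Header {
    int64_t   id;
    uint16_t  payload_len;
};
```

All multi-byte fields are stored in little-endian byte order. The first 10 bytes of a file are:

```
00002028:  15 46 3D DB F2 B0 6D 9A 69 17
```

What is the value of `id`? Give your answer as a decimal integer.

-7318999262300387819

`id` is the first field, at byte offset 0, occupying 8 bytes.
Bytes at offsets 0..7: 15 46 3D DB F2 B0 6D 9A.
Little-endian: lowest address holds the least-significant byte.
Reassemble most-significant byte first: 9A 6D B0 F2 DB 3D 46 15 → 0x9A6DB0F2DB3D4615.
Top bit is set, so as a signed 64-bit value this is 0x9A6DB0F2DB3D4615 − 2^64 = -7318999262300387819.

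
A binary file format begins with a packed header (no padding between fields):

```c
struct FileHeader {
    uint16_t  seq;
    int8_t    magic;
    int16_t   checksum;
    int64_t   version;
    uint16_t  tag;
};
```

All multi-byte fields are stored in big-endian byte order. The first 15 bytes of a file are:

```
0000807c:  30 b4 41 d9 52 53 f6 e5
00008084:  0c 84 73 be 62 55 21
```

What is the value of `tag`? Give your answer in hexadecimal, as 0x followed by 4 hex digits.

`tag` follows `seq` (2 B), `magic` (1 B), `checksum` (2 B), `version` (8 B), so it starts at offset 2 + 1 + 2 + 8 = 13 and occupies 2 bytes.
Bytes at offsets 13..14: 55 21.
In big-endian order the high byte comes first in memory.
The bytes are already most-significant first: 0x5521.

0x5521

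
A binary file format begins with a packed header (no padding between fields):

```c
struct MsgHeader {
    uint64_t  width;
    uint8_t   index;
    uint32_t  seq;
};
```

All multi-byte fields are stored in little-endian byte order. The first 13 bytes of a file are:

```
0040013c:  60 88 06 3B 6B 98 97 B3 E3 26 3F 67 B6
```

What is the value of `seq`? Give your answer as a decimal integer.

3060219686

`seq` follows `width` (8 B), `index` (1 B), so it starts at offset 8 + 1 = 9 and occupies 4 bytes.
Bytes at offsets 9..12: 26 3F 67 B6.
Little-endian stores the least-significant byte at the lowest address.
Reassemble most-significant byte first: B6 67 3F 26 → 0xB6673F26.
0xB6673F26 = 3060219686.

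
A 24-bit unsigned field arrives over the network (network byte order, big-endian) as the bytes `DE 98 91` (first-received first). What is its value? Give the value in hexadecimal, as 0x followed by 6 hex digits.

0xDE9891

Big-endian: lowest address holds the most-significant byte.
The bytes are already most-significant first: 0xDE9891.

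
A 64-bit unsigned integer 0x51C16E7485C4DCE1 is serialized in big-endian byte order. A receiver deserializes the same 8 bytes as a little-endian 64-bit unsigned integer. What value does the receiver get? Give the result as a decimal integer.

Stored big-endian, the bytes at ascending addresses are 51 C1 6E 74 85 C4 DC E1.
Read back as little-endian, the first byte is least significant, giving 0xE1DCC485746EC151.
0xE1DCC485746EC151 = 16275099230873239889.

16275099230873239889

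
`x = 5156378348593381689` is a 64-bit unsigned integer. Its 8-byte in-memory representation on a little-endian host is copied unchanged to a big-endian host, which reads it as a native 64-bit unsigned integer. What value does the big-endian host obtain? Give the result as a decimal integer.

4143712789025951559

5156378348593381689 in 64-bit hexadecimal is 0x478F22C9D36C8139.
Stored little-endian, the bytes at ascending addresses are 39 81 6C D3 C9 22 8F 47.
Read back as big-endian, the last byte is least significant, giving 0x39816CD3C9228F47.
0x39816CD3C9228F47 = 4143712789025951559.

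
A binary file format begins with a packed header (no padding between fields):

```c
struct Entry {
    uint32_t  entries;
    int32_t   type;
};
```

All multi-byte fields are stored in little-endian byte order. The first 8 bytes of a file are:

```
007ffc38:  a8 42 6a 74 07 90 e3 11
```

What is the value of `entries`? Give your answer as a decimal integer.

1953120936

`entries` is the first field, at byte offset 0, occupying 4 bytes.
Bytes at offsets 0..3: A8 42 6A 74.
Little-endian: lowest address holds the least-significant byte.
Reassemble most-significant byte first: 74 6A 42 A8 → 0x746A42A8.
0x746A42A8 = 1953120936.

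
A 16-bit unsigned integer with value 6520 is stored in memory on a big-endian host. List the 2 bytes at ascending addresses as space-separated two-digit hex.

6520 in hexadecimal, padded to 16 bits, is 0x1978.
Split into bytes (most-significant first): 19 78.
Big-endian: lowest address holds the most-significant byte.
So the memory order matches the most-significant-first order: 19 78.

19 78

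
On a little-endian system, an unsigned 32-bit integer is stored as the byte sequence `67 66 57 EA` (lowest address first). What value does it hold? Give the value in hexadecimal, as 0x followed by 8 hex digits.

Little-endian: lowest address holds the least-significant byte.
Reassemble most-significant byte first: EA 57 66 67 → 0xEA576667.

0xEA576667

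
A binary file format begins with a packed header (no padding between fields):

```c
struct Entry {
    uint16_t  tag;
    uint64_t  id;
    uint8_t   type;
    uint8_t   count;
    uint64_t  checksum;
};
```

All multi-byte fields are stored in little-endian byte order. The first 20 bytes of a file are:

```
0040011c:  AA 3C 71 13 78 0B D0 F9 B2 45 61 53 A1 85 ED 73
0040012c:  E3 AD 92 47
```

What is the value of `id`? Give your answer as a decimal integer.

5022351206412456817

`id` follows `tag` (2 bytes), so it starts at byte offset 2 and occupies 8 bytes.
Bytes at offsets 2..9: 71 13 78 0B D0 F9 B2 45.
In little-endian order the low byte comes first in memory.
Reassemble most-significant byte first: 45 B2 F9 D0 0B 78 13 71 → 0x45B2F9D00B781371.
0x45B2F9D00B781371 = 5022351206412456817.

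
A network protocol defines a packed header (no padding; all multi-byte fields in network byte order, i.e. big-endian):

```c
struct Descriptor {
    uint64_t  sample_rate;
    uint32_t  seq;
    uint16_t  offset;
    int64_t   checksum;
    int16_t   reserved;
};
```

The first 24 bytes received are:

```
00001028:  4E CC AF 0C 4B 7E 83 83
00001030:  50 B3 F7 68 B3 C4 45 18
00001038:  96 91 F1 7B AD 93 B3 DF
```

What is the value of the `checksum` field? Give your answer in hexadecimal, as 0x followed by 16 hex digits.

`checksum` follows `sample_rate` (8 B), `seq` (4 B), `offset` (2 B), so it starts at offset 8 + 4 + 2 = 14 and occupies 8 bytes.
Bytes at offsets 14..21: 45 18 96 91 F1 7B AD 93.
In big-endian order the high byte comes first in memory.
The bytes are already most-significant first: 0x45189691F17BAD93.

0x45189691F17BAD93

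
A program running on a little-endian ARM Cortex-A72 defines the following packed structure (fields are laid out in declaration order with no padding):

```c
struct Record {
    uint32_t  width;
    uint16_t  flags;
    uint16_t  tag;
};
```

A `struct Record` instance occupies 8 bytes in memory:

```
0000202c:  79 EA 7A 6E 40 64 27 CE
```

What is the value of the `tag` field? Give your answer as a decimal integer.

`tag` follows `width` (4 B), `flags` (2 B), so it starts at offset 4 + 2 = 6 and occupies 2 bytes.
Bytes at offsets 6..7: 27 CE.
In little-endian order the low byte comes first in memory.
Reassemble most-significant byte first: CE 27 → 0xCE27.
0xCE27 = 52775.

52775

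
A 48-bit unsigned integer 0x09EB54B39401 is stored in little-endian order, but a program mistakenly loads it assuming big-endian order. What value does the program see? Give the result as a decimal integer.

Stored little-endian, the bytes at ascending addresses are 01 94 B3 54 EB 09.
Read back as big-endian, the last byte is least significant, giving 0x0194B354EB09.
0x0194B354EB09 = 1738175474441.

1738175474441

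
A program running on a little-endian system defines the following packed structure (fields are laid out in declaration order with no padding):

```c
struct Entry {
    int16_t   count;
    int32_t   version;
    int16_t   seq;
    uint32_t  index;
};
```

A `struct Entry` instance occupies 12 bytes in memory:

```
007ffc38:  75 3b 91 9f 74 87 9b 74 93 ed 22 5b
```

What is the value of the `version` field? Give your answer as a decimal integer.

-2022400111

`version` follows `count` (2 bytes), so it starts at byte offset 2 and occupies 4 bytes.
Bytes at offsets 2..5: 91 9F 74 87.
In little-endian order the low byte comes first in memory.
Reassemble most-significant byte first: 87 74 9F 91 → 0x87749F91.
Top bit is set, so as a signed 32-bit value this is 0x87749F91 − 2^32 = -2022400111.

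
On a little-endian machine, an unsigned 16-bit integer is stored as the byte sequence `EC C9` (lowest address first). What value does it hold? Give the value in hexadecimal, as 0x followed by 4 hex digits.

0xC9EC

In little-endian order the low byte comes first in memory.
Reassemble most-significant byte first: C9 EC → 0xC9EC.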